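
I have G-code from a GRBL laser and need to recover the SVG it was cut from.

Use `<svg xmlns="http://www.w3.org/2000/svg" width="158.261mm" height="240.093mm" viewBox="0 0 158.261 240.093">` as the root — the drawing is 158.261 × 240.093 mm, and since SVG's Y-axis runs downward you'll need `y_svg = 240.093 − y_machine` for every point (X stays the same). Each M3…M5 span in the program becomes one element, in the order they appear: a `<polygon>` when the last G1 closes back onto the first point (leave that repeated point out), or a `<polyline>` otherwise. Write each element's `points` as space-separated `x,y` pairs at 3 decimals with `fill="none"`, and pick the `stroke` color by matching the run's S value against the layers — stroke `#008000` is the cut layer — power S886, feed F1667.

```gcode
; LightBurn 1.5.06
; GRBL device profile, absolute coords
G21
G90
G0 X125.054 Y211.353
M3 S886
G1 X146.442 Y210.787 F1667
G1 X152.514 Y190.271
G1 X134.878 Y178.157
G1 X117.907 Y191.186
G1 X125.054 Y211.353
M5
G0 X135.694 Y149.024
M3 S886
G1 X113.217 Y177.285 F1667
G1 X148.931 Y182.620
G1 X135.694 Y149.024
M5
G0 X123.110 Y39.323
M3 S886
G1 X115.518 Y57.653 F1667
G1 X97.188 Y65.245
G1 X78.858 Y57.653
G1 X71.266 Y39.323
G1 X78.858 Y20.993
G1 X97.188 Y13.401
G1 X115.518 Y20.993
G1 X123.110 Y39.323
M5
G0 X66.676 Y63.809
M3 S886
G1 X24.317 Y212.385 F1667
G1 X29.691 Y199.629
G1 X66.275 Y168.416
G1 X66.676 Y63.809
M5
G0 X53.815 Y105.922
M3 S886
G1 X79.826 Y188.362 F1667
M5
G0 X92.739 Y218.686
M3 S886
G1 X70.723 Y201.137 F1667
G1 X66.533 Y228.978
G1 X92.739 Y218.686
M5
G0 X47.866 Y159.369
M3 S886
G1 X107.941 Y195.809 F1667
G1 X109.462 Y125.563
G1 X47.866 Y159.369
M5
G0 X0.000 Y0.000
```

<svg xmlns="http://www.w3.org/2000/svg" width="158.261mm" height="240.093mm" viewBox="0 0 158.261 240.093">
  <polygon points="125.054,28.740 146.442,29.306 152.514,49.822 134.878,61.936 117.907,48.907" fill="none" stroke="#008000"/>
  <polygon points="135.694,91.069 113.217,62.808 148.931,57.473" fill="none" stroke="#008000"/>
  <polygon points="123.110,200.770 115.518,182.440 97.188,174.848 78.858,182.440 71.266,200.770 78.858,219.100 97.188,226.692 115.518,219.100" fill="none" stroke="#008000"/>
  <polygon points="66.676,176.284 24.317,27.708 29.691,40.464 66.275,71.677" fill="none" stroke="#008000"/>
  <polyline points="53.815,134.171 79.826,51.731" fill="none" stroke="#008000"/>
  <polygon points="92.739,21.407 70.723,38.956 66.533,11.115" fill="none" stroke="#008000"/>
  <polygon points="47.866,80.724 107.941,44.284 109.462,114.530" fill="none" stroke="#008000"/>
</svg>

Machine Y-up, SVG Y-down with viewBox height 240.093, so y_svg = 240.093 − y_machine; X carries over. Every run uses S886, so all elements get stroke `#008000` (cut).

Run 1: The run returns to its start, so emit a `<polygon>` with points (Y-flipped): 125.054,28.740 146.442,29.306 152.514,49.822 134.878,61.936 117.907,48.907.

Run 2: The run returns to its start, so emit a `<polygon>` with points (Y-flipped): 135.694,91.069 113.217,62.808 148.931,57.473.

Run 3: The run returns to its start, so emit a `<polygon>` with points (Y-flipped): 123.110,200.770 115.518,182.440 97.188,174.848 78.858,182.440 71.266,200.770 78.858,219.100 97.188,226.692 115.518,219.100.

Run 4: The run returns to its start, so emit a `<polygon>` with points (Y-flipped): 66.676,176.284 24.317,27.708 29.691,40.464 66.275,71.677.

Run 5: The run is open, so emit a `<polyline>` with points (Y-flipped): 53.815,134.171 79.826,51.731.

Run 6: The run returns to its start, so emit a `<polygon>` with points (Y-flipped): 92.739,21.407 70.723,38.956 66.533,11.115.

Run 7: The run returns to its start, so emit a `<polygon>` with points (Y-flipped): 47.866,80.724 107.941,44.284 109.462,114.530.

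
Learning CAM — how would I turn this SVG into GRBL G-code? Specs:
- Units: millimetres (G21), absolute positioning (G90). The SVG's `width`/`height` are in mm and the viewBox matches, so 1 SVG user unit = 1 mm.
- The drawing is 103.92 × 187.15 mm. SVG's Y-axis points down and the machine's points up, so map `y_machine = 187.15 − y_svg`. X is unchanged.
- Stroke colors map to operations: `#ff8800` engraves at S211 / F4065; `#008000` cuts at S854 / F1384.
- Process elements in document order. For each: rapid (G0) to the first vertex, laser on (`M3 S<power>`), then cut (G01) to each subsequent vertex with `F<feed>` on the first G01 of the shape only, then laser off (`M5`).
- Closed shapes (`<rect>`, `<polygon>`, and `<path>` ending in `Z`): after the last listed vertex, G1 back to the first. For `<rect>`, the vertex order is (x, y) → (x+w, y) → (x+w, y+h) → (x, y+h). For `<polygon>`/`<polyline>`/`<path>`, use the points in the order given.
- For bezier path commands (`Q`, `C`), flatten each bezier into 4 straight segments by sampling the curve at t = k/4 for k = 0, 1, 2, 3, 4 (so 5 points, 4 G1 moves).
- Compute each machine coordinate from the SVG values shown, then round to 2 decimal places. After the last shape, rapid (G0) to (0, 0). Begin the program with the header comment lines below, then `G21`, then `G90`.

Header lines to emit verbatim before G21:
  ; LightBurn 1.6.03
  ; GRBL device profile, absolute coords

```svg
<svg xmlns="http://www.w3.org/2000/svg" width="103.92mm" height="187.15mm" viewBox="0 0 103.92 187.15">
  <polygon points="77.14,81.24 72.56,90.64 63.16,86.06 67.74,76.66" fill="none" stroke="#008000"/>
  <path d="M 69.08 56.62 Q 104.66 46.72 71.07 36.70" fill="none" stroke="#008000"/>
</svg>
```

Since the viewBox matches the mm dimensions, user units are millimetres directly. The only transform is the Y-flip y_m = 187.15 − y_svg.

Shape 1 is a regular polygon drawn with `<polygon>`. Its stroke #008000 means cut at S854, F1384. After flipping Y the toolpath is (77.14,105.91) → (72.56,96.51) → (63.16,101.09) → (67.74,110.49) → (77.14,105.91), returning to the start.

Shape 2 is a quadratic bezier drawn with `<path>`. Its stroke #008000 means cut at S854, F1384. After flipping Y the toolpath is (69.08,130.53) → (82.55,135.49) → (87.37,140.46) → (83.54,145.45) → (71.07,150.45).

; LightBurn 1.6.03
; GRBL device profile, absolute coords
G21
G90
G0 X77.14 Y105.91
M3 S854
G01 X72.56 Y96.51 F1384
G01 X63.16 Y101.09
G01 X67.74 Y110.49
G01 X77.14 Y105.91
M5
G0 X69.08 Y130.53
M3 S854
G01 X82.55 Y135.49 F1384
G01 X87.37 Y140.46
G01 X83.54 Y145.45
G01 X71.07 Y150.45
M5
G0 X0.00 Y0.00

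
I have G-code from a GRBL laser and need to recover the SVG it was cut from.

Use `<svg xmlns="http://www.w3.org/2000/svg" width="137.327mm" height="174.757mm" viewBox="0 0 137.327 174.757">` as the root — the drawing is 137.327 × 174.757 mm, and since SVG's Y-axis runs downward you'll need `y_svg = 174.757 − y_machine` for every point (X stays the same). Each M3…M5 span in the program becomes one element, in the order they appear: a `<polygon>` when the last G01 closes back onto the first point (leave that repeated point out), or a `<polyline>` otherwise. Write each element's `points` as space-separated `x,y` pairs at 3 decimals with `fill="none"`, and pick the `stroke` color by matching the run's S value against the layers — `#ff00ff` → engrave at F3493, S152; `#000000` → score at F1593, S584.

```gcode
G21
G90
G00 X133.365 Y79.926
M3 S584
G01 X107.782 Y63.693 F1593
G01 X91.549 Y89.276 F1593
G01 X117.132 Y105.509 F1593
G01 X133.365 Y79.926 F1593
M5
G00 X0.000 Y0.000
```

<svg xmlns="http://www.w3.org/2000/svg" width="137.327mm" height="174.757mm" viewBox="0 0 137.327 174.757">
  <polygon points="133.365,94.831 107.782,111.064 91.549,85.481 117.132,69.248" fill="none" stroke="#000000"/>
</svg>

y_svg = 174.757 − y_m. Every run uses S584, so all elements get stroke `#000000` (score).

[1] closed run; points: 133.365,94.831 107.782,111.064 91.549,85.481 117.132,69.248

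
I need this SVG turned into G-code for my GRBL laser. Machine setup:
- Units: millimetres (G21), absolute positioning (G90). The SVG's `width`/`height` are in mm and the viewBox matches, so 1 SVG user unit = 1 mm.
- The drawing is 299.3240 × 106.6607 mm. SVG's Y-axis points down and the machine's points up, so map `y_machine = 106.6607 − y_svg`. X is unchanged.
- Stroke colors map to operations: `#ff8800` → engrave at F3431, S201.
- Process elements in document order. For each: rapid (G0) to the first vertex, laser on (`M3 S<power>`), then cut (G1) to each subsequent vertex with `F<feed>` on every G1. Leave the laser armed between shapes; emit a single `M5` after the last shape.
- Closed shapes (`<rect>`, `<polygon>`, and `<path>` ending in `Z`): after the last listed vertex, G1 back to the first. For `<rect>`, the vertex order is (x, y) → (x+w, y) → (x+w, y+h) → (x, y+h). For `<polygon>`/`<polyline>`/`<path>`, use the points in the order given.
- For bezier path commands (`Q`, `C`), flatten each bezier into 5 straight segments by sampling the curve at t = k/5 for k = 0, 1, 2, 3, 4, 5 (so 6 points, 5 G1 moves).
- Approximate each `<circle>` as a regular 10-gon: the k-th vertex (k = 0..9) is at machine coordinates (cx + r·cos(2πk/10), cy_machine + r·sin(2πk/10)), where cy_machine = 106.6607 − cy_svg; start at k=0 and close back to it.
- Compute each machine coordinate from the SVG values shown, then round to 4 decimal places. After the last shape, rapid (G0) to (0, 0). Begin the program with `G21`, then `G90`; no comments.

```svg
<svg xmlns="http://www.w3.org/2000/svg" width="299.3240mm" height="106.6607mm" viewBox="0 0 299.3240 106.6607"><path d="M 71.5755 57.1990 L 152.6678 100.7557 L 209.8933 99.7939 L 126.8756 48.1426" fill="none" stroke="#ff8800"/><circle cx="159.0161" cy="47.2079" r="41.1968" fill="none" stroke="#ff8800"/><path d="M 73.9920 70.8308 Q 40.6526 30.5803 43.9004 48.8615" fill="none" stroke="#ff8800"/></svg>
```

Since the viewBox matches the mm dimensions, user units are millimetres directly. The only transform is the Y-flip y_m = 106.6607 − y_svg.

Shape 1 is a open polyline drawn with `<path>`. Its stroke #ff8800 means engrave at S201, F3431. After flipping Y the toolpath is (71.5755,49.4617) → (152.6678,5.9050) → (209.8933,6.8668) → (126.8756,58.5181).

Shape 2 is a circle drawn with `<circle>`. Its stroke #ff8800 means engrave at S201, F3431. After flipping Y the toolpath is (200.2129,59.4528) → (192.3450,83.6677) → (171.7466,98.6333) → (146.2856,98.6333) → (125.6872,83.6677) → (117.8193,59.4528) → (125.6872,35.2379) → (146.2856,20.2723) → (171.7466,20.2723) → (192.3450,35.2379) → (200.2129,59.4528), returning to the start.

Shape 3 is a quadratic bezier drawn with `<path>`. Its stroke #ff8800 means engrave at S201, F3431. After flipping Y the toolpath is (73.9920,35.8299) → (62.1197,49.5888) → (53.1744,58.6652) → (47.1561,63.0591) → (44.0648,62.7704) → (43.9004,57.7992).

G21
G90
G0 X71.5755 Y49.4617
M3 S201
G1 X152.6678 Y5.9050 F3431
G1 X209.8933 Y6.8668 F3431
G1 X126.8756 Y58.5181 F3431
G0 X200.2129 Y59.4528
M3 S201
G1 X192.3450 Y83.6677 F3431
G1 X171.7466 Y98.6333 F3431
G1 X146.2856 Y98.6333 F3431
G1 X125.6872 Y83.6677 F3431
G1 X117.8193 Y59.4528 F3431
G1 X125.6872 Y35.2379 F3431
G1 X146.2856 Y20.2723 F3431
G1 X171.7466 Y20.2723 F3431
G1 X192.3450 Y35.2379 F3431
G1 X200.2129 Y59.4528 F3431
G0 X73.9920 Y35.8299
M3 S201
G1 X62.1197 Y49.5888 F3431
G1 X53.1744 Y58.6652 F3431
G1 X47.1561 Y63.0591 F3431
G1 X44.0648 Y62.7704 F3431
G1 X43.9004 Y57.7992 F3431
M5
G0 X0.0000 Y0.0000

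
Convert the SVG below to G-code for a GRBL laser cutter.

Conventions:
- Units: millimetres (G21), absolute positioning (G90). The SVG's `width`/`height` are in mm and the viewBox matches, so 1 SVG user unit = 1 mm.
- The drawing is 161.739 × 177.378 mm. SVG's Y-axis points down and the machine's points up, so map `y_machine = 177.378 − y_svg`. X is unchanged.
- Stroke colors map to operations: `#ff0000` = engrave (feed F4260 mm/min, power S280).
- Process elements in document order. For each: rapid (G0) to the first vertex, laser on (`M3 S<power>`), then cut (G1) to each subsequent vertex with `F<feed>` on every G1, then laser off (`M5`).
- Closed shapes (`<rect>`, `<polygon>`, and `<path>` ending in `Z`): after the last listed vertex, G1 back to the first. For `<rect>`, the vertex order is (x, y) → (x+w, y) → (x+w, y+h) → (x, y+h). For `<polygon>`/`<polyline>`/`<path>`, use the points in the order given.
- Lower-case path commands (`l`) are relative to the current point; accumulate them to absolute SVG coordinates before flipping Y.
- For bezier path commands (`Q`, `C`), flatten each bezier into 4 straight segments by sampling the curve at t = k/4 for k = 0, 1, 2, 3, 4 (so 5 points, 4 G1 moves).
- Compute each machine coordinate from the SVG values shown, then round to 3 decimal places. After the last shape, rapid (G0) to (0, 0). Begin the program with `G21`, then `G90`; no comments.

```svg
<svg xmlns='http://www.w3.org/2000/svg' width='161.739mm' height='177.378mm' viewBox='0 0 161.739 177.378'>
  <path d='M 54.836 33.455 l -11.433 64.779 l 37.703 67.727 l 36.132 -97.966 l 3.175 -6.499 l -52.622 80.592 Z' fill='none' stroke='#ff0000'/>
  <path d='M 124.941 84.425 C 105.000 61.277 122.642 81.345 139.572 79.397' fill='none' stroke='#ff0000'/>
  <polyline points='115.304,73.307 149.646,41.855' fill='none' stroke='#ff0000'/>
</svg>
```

1 u = 1 mm; y_m = 177.378 − y.

[1] `<path>` closed polygon, #ff0000→engrave S280 F4260: (54.836,143.923) → (43.403,79.144) → (81.106,11.417) → (117.238,109.383) → (120.413,115.882) → (67.791,35.290) → (54.836,143.923) (closed)

[2] `<path>` cubic bezier, #ff0000→engrave S280 F4260: (124.941,92.953) → (116.434,103.230) → (118.430,103.417) → (127.339,99.629) → (139.572,97.981)

[3] `<polyline>` line segment, #ff0000→engrave S280 F4260: (115.304,104.071) → (149.646,135.523)

G21
G90
G0 X54.836 Y143.923
M3 S280
G1 X43.403 Y79.144 F4260
G1 X81.106 Y11.417 F4260
G1 X117.238 Y109.383 F4260
G1 X120.413 Y115.882 F4260
G1 X67.791 Y35.290 F4260
G1 X54.836 Y143.923 F4260
M5
G0 X124.941 Y92.953
M3 S280
G1 X116.434 Y103.230 F4260
G1 X118.430 Y103.417 F4260
G1 X127.339 Y99.629 F4260
G1 X139.572 Y97.981 F4260
M5
G0 X115.304 Y104.071
M3 S280
G1 X149.646 Y135.523 F4260
M5
G0 X0.000 Y0.000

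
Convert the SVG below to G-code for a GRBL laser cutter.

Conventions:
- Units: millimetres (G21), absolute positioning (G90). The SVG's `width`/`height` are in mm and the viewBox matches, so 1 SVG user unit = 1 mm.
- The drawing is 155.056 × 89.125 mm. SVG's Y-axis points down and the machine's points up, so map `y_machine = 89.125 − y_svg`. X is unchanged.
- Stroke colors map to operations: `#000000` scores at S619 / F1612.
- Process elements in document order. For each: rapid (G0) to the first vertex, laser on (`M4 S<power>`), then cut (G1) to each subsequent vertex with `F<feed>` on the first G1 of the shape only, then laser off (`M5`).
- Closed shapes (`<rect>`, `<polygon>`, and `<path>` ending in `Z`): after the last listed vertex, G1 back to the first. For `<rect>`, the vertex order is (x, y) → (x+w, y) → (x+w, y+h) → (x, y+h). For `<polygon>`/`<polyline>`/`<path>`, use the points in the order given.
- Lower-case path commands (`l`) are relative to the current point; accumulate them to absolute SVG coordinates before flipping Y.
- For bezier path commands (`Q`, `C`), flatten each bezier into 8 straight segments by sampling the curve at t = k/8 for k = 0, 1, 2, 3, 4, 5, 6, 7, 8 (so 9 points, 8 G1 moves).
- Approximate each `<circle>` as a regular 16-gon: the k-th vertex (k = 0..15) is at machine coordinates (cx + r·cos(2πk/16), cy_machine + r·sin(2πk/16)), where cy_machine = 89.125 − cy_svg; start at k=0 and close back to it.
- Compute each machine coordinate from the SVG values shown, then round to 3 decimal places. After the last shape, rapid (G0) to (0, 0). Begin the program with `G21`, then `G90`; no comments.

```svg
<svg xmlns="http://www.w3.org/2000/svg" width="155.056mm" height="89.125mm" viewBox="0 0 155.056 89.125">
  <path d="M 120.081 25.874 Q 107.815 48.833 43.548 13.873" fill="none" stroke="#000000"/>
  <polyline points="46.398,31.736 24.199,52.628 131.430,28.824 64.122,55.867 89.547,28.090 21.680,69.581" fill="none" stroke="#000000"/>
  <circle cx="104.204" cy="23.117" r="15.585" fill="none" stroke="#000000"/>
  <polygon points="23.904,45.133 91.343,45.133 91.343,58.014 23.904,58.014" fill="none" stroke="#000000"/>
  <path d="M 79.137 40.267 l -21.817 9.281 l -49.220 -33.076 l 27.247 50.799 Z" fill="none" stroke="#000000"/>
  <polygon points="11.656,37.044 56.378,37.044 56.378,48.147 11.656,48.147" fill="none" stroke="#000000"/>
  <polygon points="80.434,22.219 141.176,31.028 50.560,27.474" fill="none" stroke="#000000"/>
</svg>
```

G21
G90
G0 X120.081 Y63.251
M4 S619
G1 X116.202 Y58.416 F1612
G1 X110.698 Y55.391
G1 X103.569 Y54.177
G1 X94.815 Y54.772
G1 X84.436 Y57.177
G1 X72.431 Y61.392
G1 X58.802 Y67.417
G1 X43.548 Y75.252
M5
G0 X46.398 Y57.389
M4 S619
G1 X24.199 Y36.497 F1612
G1 X131.430 Y60.301
G1 X64.122 Y33.258
G1 X89.547 Y61.035
G1 X21.680 Y19.544
M5
G0 X119.789 Y66.008
M4 S619
G1 X118.603 Y71.972 F1612
G1 X115.224 Y77.028
G1 X110.168 Y80.407
G1 X104.204 Y81.593
G1 X98.240 Y80.407
G1 X93.184 Y77.028
G1 X89.805 Y71.972
G1 X88.619 Y66.008
G1 X89.805 Y60.044
G1 X93.184 Y54.988
G1 X98.240 Y51.609
G1 X104.204 Y50.423
G1 X110.168 Y51.609
G1 X115.224 Y54.988
G1 X118.603 Y60.044
G1 X119.789 Y66.008
M5
G0 X23.904 Y43.992
M4 S619
G1 X91.343 Y43.992 F1612
G1 X91.343 Y31.111
G1 X23.904 Y31.111
G1 X23.904 Y43.992
M5
G0 X79.137 Y48.858
M4 S619
G1 X57.320 Y39.577 F1612
G1 X8.100 Y72.653
G1 X35.347 Y21.854
G1 X79.137 Y48.858
M5
G0 X11.656 Y52.081
M4 S619
G1 X56.378 Y52.081 F1612
G1 X56.378 Y40.978
G1 X11.656 Y40.978
G1 X11.656 Y52.081
M5
G0 X80.434 Y66.906
M4 S619
G1 X141.176 Y58.097 F1612
G1 X50.560 Y61.651
G1 X80.434 Y66.906
M5
G0 X0.000 Y0.000

Since the viewBox matches the mm dimensions, user units are millimetres directly. The only transform is the Y-flip y_m = 89.125 − y_svg.

Shape 1 is a quadratic bezier drawn with `<path>`. Its stroke #000000 means score at S619, F1612. After flipping Y the toolpath is (120.081,63.251) → (116.202,58.416) → (110.698,55.391) → (103.569,54.177) → (94.815,54.772) → (84.436,57.177) → (72.431,61.392) → (58.802,67.417) → (43.548,75.252).

Shape 2 is a open polyline drawn with `<polyline>`. Its stroke #000000 means score at S619, F1612. After flipping Y the toolpath is (46.398,57.389) → (24.199,36.497) → (131.430,60.301) → (64.122,33.258) → (89.547,61.035) → (21.680,19.544).

Shape 3 is a circle drawn with `<circle>`. Its stroke #000000 means score at S619, F1612. After flipping Y the toolpath is (119.789,66.008) → (118.603,71.972) → (115.224,77.028) → (110.168,80.407) → (104.204,81.593) → (98.240,80.407) → (93.184,77.028) → (89.805,71.972) → (88.619,66.008) → (89.805,60.044) → (93.184,54.988) → (98.240,51.609) → (104.204,50.423) → (110.168,51.609) → (115.224,54.988) → (118.603,60.044) → (119.789,66.008), returning to the start.

Shape 4 is a rectangle drawn with `<polygon>`. Its stroke #000000 means score at S619, F1612. After flipping Y the toolpath is (23.904,43.992) → (91.343,43.992) → (91.343,31.111) → (23.904,31.111) → (23.904,43.992), returning to the start.

Shape 5 is a closed polygon drawn with `<path>`. Its stroke #000000 means score at S619, F1612. After flipping Y the toolpath is (79.137,48.858) → (57.320,39.577) → (8.100,72.653) → (35.347,21.854) → (79.137,48.858), returning to the start.

Shape 6 is a rectangle drawn with `<polygon>`. Its stroke #000000 means score at S619, F1612. After flipping Y the toolpath is (11.656,52.081) → (56.378,52.081) → (56.378,40.978) → (11.656,40.978) → (11.656,52.081), returning to the start.

Shape 7 is a closed polygon drawn with `<polygon>`. Its stroke #000000 means score at S619, F1612. After flipping Y the toolpath is (80.434,66.906) → (141.176,58.097) → (50.560,61.651) → (80.434,66.906), returning to the start.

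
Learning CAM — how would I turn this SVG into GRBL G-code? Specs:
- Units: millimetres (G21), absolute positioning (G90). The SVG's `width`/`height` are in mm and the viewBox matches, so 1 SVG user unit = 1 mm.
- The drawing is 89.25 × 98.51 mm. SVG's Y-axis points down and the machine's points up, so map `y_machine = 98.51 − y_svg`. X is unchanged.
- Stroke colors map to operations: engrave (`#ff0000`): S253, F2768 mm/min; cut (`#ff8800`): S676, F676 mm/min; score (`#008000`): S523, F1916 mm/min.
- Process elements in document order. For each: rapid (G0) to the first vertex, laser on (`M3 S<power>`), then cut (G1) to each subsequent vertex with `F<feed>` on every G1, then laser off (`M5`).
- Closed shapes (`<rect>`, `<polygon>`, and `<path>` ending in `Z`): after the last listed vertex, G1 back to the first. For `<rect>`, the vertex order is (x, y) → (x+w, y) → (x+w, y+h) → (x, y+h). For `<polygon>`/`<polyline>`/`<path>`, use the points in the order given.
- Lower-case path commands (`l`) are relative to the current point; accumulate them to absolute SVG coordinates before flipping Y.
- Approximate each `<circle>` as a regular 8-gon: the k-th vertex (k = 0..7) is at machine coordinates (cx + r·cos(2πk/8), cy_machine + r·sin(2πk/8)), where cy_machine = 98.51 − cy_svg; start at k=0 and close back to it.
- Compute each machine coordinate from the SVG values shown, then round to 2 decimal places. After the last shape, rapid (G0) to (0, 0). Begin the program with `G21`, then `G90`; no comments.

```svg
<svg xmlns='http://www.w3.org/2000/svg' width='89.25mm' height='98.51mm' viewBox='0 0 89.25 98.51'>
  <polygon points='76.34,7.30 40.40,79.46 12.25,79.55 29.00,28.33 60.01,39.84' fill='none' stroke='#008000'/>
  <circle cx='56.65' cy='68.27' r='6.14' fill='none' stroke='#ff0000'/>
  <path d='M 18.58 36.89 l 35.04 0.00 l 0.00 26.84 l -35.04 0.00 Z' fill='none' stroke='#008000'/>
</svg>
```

G21
G90
G0 X76.34 Y91.21
M3 S523
G1 X40.40 Y19.05 F1916
G1 X12.25 Y18.96 F1916
G1 X29.00 Y70.18 F1916
G1 X60.01 Y58.67 F1916
G1 X76.34 Y91.21 F1916
M5
G0 X62.79 Y30.24
M3 S253
G1 X60.99 Y34.58 F2768
G1 X56.65 Y36.38 F2768
G1 X52.31 Y34.58 F2768
G1 X50.51 Y30.24 F2768
G1 X52.31 Y25.90 F2768
G1 X56.65 Y24.10 F2768
G1 X60.99 Y25.90 F2768
G1 X62.79 Y30.24 F2768
M5
G0 X18.58 Y61.62
M3 S523
G1 X53.62 Y61.62 F1916
G1 X53.62 Y34.78 F1916
G1 X18.58 Y34.78 F1916
G1 X18.58 Y61.62 F1916
M5
G0 X0.00 Y0.00

1 u = 1 mm; y_m = 98.51 − y.

[1] `<polygon>` closed polygon, #008000→score S523 F1916: (76.34,91.21) → (40.40,19.05) → (12.25,18.96) → (29.00,70.18) → (60.01,58.67) → (76.34,91.21) (closed)

[2] `<circle>` circle, #ff0000→engrave S253 F2768: (62.79,30.24) → (60.99,34.58) → (56.65,36.38) → (52.31,34.58) → (50.51,30.24) → (52.31,25.90) → (56.65,24.10) → (60.99,25.90) → (62.79,30.24) (closed)

[3] `<path>` rectangle, #008000→score S523 F1916: (18.58,61.62) → (53.62,61.62) → (53.62,34.78) → (18.58,34.78) → (18.58,61.62) (closed)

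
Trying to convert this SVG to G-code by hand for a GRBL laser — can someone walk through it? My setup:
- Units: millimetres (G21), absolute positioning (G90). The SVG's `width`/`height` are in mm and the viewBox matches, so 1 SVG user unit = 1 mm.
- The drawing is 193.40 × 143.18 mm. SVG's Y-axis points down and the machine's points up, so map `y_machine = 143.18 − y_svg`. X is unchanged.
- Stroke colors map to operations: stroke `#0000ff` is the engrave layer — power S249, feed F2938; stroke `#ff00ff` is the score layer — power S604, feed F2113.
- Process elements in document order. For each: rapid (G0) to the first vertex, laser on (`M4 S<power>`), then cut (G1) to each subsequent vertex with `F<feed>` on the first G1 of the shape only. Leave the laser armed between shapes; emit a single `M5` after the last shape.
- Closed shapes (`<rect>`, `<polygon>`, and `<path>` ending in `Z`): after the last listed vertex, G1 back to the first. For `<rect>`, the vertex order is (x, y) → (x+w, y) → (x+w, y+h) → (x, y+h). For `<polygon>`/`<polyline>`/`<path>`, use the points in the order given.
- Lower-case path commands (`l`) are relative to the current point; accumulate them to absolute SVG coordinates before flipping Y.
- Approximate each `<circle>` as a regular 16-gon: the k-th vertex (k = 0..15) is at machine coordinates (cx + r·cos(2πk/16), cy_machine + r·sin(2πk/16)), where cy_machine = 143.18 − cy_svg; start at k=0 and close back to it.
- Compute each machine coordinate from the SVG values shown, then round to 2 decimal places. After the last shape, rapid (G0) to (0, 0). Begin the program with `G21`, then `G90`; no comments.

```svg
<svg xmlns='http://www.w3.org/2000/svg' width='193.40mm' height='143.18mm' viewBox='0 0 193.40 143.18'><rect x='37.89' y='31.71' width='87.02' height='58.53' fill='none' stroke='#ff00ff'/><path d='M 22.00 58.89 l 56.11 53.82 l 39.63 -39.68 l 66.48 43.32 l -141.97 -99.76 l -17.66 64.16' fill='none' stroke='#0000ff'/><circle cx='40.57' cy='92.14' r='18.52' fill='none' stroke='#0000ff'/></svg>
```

viewBox `0 0 193.40 143.18` with mm width/height → 1 unit = 1 mm. Flip: y_m = 143.18 − y_svg.

**Shape 1** — `<rect>` rectangle, stroke `#ff00ff` → score (S604, F2113). Machine vertices: (37.89,111.47) → (124.91,111.47) → (124.91,52.94) → (37.89,52.94) → (37.89,111.47). Closed: final G1 returns to the first vertex.

**Shape 2** — `<path>` open polyline, stroke `#0000ff` → engrave (S249, F2938). Machine vertices: (22.00,84.29) → (78.11,30.47) → (117.74,70.15) → (184.22,26.83) → (42.25,126.59) → (24.59,62.43). Open path.

**Shape 3** — `<circle>` circle, stroke `#0000ff` → engrave (S249, F2938). Machine vertices: (59.09,51.04) → (57.68,58.13) → (53.67,64.14) → (47.66,68.15) → (40.57,69.56) → (33.48,68.15) → (27.47,64.14) → (23.46,58.13) → (22.05,51.04) → (23.46,43.95) → (27.47,37.94) → (33.48,33.93) → (40.57,32.52) → (47.66,33.93) → (53.67,37.94) → (57.68,43.95) → (59.09,51.04). Closed: final G1 returns to the first vertex.

G21
G90
G0 X37.89 Y111.47
M4 S604
G1 X124.91 Y111.47 F2113
G1 X124.91 Y52.94
G1 X37.89 Y52.94
G1 X37.89 Y111.47
G0 X22.00 Y84.29
M4 S249
G1 X78.11 Y30.47 F2938
G1 X117.74 Y70.15
G1 X184.22 Y26.83
G1 X42.25 Y126.59
G1 X24.59 Y62.43
G0 X59.09 Y51.04
M4 S249
G1 X57.68 Y58.13 F2938
G1 X53.67 Y64.14
G1 X47.66 Y68.15
G1 X40.57 Y69.56
G1 X33.48 Y68.15
G1 X27.47 Y64.14
G1 X23.46 Y58.13
G1 X22.05 Y51.04
G1 X23.46 Y43.95
G1 X27.47 Y37.94
G1 X33.48 Y33.93
G1 X40.57 Y32.52
G1 X47.66 Y33.93
G1 X53.67 Y37.94
G1 X57.68 Y43.95
G1 X59.09 Y51.04
M5
G0 X0.00 Y0.00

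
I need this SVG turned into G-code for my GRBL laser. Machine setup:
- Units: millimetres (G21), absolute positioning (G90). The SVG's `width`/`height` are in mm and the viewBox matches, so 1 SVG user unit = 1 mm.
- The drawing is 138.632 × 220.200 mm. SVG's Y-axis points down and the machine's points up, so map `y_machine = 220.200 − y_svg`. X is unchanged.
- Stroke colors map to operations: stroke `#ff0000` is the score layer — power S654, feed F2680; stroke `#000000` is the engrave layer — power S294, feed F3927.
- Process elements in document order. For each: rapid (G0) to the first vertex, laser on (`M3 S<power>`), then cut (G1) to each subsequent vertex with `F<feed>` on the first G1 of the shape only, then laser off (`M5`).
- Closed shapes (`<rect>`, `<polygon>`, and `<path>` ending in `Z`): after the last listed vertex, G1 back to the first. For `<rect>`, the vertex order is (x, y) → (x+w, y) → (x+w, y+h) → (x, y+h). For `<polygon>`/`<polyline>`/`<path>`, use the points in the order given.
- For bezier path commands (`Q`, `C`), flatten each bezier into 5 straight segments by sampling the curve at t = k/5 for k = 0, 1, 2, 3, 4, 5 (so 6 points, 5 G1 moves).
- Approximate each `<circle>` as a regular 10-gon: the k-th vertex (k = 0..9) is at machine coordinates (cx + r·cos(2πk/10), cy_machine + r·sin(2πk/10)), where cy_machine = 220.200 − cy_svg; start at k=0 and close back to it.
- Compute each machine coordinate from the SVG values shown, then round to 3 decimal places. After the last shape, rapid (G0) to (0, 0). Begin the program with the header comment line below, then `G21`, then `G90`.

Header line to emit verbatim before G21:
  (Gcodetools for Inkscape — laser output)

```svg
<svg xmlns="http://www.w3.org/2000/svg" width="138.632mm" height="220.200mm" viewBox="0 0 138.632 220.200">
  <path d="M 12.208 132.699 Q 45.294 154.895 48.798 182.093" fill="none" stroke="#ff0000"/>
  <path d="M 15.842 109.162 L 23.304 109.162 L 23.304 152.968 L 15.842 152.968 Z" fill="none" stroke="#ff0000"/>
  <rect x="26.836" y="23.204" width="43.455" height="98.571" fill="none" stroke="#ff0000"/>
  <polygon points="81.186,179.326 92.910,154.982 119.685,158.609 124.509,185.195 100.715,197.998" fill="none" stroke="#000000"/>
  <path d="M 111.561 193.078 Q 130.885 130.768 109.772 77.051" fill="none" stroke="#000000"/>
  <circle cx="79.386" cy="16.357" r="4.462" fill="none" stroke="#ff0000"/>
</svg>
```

(Gcodetools for Inkscape — laser output)
G21
G90
G0 X12.208 Y87.501
M3 S654
G1 X24.259 Y78.423 F2680
G1 X33.944 Y68.944
G1 X41.262 Y59.065
G1 X46.213 Y48.786
G1 X48.798 Y38.107
M5
G0 X15.842 Y111.038
M3 S654
G1 X23.304 Y111.038 F2680
G1 X23.304 Y67.232
G1 X15.842 Y67.232
G1 X15.842 Y111.038
M5
G0 X26.836 Y196.996
M3 S654
G1 X70.291 Y196.996 F2680
G1 X70.291 Y98.425
G1 X26.836 Y98.425
G1 X26.836 Y196.996
M5
G0 X81.186 Y40.874
M3 S294
G1 X92.910 Y65.218 F3927
G1 X119.685 Y61.591
G1 X124.509 Y35.005
G1 X100.715 Y22.202
G1 X81.186 Y40.874
M5
G0 X111.561 Y27.122
M3 S294
G1 X117.673 Y51.702 F3927
G1 X120.550 Y75.595
G1 X120.192 Y98.801
G1 X116.600 Y121.318
G1 X109.772 Y143.149
M5
G0 X83.848 Y203.843
M3 S654
G1 X82.996 Y206.466 F2680
G1 X80.765 Y208.087
G1 X78.007 Y208.087
G1 X75.776 Y206.466
G1 X74.924 Y203.843
G1 X75.776 Y201.220
G1 X78.007 Y199.599
G1 X80.765 Y199.599
G1 X82.996 Y201.220
G1 X83.848 Y203.843
M5
G0 X0.000 Y0.000

viewBox `0 0 138.632 220.200` with mm width/height → 1 unit = 1 mm. Flip: y_m = 220.200 − y_svg.

**Shape 1** — `<path>` quadratic bezier, stroke `#ff0000` → score (S654, F2680). Control points (SVG): P0=(12.208,132.699), P1=(45.294,154.895), P2=(48.798,182.093); sampled at t=k/5. Machine vertices: (12.208,87.501) → (24.259,78.423) → (33.944,68.944) → (41.262,59.065) → (46.213,48.786) → (48.798,38.107). Open path.

**Shape 2** — `<path>` rectangle, stroke `#ff0000` → score (S654, F2680). Machine vertices: (15.842,111.038) → (23.304,111.038) → (23.304,67.232) → (15.842,67.232) → (15.842,111.038). Closed: final G1 returns to the first vertex.

**Shape 3** — `<rect>` rectangle, stroke `#ff0000` → score (S654, F2680). Machine vertices: (26.836,196.996) → (70.291,196.996) → (70.291,98.425) → (26.836,98.425) → (26.836,196.996). Closed: final G1 returns to the first vertex.

**Shape 4** — `<polygon>` regular polygon, stroke `#000000` → engrave (S294, F3927). Machine vertices: (81.186,40.874) → (92.910,65.218) → (119.685,61.591) → (124.509,35.005) → (100.715,22.202) → (81.186,40.874). Closed: final G1 returns to the first vertex.

**Shape 5** — `<path>` quadratic bezier, stroke `#000000` → engrave (S294, F3927). Control points (SVG): P0=(111.561,193.078), P1=(130.885,130.768), P2=(109.772,77.051); sampled at t=k/5. Machine vertices: (111.561,27.122) → (117.673,51.702) → (120.550,75.595) → (120.192,98.801) → (116.600,121.318) → (109.772,143.149). Open path.

**Shape 6** — `<circle>` circle, stroke `#ff0000` → score (S654, F2680). Machine vertices: (83.848,203.843) → (82.996,206.466) → (80.765,208.087) → (78.007,208.087) → (75.776,206.466) → (74.924,203.843) → (75.776,201.220) → (78.007,199.599) → (80.765,199.599) → (82.996,201.220) → (83.848,203.843). Closed: final G1 returns to the first vertex.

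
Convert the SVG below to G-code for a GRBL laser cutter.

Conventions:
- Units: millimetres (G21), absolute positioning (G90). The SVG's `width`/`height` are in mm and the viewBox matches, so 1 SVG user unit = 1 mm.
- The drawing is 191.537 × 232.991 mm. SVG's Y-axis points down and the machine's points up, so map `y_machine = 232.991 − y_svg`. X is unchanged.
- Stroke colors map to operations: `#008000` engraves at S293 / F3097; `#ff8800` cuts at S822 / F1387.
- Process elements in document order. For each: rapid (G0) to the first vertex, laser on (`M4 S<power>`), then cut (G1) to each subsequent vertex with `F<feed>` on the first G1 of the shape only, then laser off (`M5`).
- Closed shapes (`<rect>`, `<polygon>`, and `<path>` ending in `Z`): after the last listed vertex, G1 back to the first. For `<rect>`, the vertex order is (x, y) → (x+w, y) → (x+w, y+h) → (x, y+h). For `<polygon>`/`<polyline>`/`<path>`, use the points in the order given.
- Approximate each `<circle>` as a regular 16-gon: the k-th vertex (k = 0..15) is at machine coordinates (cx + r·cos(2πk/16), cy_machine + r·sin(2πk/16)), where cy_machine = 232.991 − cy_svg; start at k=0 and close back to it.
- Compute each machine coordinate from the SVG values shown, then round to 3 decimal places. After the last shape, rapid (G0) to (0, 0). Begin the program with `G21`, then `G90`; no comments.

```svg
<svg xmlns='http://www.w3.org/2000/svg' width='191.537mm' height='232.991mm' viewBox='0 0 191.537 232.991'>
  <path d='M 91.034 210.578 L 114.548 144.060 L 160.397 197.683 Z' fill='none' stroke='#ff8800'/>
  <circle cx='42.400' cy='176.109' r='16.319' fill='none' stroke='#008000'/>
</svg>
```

G21
G90
G0 X91.034 Y22.413
M4 S822
G1 X114.548 Y88.931 F1387
G1 X160.397 Y35.308
G1 X91.034 Y22.413
M5
G0 X58.719 Y56.882
M4 S293
G1 X57.477 Y63.127 F3097
G1 X53.939 Y68.421
G1 X48.645 Y71.959
G1 X42.400 Y73.201
G1 X36.155 Y71.959
G1 X30.861 Y68.421
G1 X27.323 Y63.127
G1 X26.081 Y56.882
G1 X27.323 Y50.637
G1 X30.861 Y45.343
G1 X36.155 Y41.805
G1 X42.400 Y40.563
G1 X48.645 Y41.805
G1 X53.939 Y45.343
G1 X57.477 Y50.637
G1 X58.719 Y56.882
M5
G0 X0.000 Y0.000

Since the viewBox matches the mm dimensions, user units are millimetres directly. The only transform is the Y-flip y_m = 232.991 − y_svg.

Shape 1 is a regular polygon drawn with `<path>`. Its stroke #ff8800 means cut at S822, F1387. After flipping Y the toolpath is (91.034,22.413) → (114.548,88.931) → (160.397,35.308) → (91.034,22.413), returning to the start.

Shape 2 is a circle drawn with `<circle>`. Its stroke #008000 means engrave at S293, F3097. After flipping Y the toolpath is (58.719,56.882) → (57.477,63.127) → (53.939,68.421) → (48.645,71.959) → (42.400,73.201) → (36.155,71.959) → (30.861,68.421) → (27.323,63.127) → (26.081,56.882) → (27.323,50.637) → (30.861,45.343) → (36.155,41.805) → (42.400,40.563) → (48.645,41.805) → (53.939,45.343) → (57.477,50.637) → (58.719,56.882), returning to the start.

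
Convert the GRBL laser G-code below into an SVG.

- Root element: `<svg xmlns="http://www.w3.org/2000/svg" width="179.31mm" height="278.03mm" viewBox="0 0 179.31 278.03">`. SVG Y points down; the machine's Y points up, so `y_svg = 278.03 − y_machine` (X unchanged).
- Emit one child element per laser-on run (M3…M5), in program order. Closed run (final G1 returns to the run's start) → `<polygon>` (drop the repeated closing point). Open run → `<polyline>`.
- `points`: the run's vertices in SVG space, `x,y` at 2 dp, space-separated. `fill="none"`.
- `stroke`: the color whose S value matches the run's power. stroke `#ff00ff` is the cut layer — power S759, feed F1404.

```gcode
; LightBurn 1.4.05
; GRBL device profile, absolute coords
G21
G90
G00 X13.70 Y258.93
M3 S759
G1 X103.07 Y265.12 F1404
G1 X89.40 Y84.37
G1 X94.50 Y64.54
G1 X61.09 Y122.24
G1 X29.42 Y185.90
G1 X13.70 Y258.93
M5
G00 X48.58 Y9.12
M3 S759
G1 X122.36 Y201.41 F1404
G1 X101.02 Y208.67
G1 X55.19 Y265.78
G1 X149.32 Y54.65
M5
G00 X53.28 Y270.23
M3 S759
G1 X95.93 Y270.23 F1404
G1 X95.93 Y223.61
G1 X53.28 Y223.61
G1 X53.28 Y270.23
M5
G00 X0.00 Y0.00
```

Each laser-on run becomes one SVG element. Flip Y back into SVG space with y_svg = 278.03 − y_machine. Every run uses S759, so all elements get stroke `#ff00ff` (cut).

Run 1: The run returns to its start, so emit a `<polygon>` with points (Y-flipped): 13.70,19.10 103.07,12.91 89.40,193.66 94.50,213.49 61.09,155.79 29.42,92.13.

Run 2: The run is open, so emit a `<polyline>` with points (Y-flipped): 48.58,268.91 122.36,76.62 101.02,69.36 55.19,12.25 149.32,223.38.

Run 3: The run returns to its start, so emit a `<polygon>` with points (Y-flipped): 53.28,7.80 95.93,7.80 95.93,54.42 53.28,54.42.

<svg xmlns="http://www.w3.org/2000/svg" width="179.31mm" height="278.03mm" viewBox="0 0 179.31 278.03">
  <polygon points="13.70,19.10 103.07,12.91 89.40,193.66 94.50,213.49 61.09,155.79 29.42,92.13" fill="none" stroke="#ff00ff"/>
  <polyline points="48.58,268.91 122.36,76.62 101.02,69.36 55.19,12.25 149.32,223.38" fill="none" stroke="#ff00ff"/>
  <polygon points="53.28,7.80 95.93,7.80 95.93,54.42 53.28,54.42" fill="none" stroke="#ff00ff"/>
</svg>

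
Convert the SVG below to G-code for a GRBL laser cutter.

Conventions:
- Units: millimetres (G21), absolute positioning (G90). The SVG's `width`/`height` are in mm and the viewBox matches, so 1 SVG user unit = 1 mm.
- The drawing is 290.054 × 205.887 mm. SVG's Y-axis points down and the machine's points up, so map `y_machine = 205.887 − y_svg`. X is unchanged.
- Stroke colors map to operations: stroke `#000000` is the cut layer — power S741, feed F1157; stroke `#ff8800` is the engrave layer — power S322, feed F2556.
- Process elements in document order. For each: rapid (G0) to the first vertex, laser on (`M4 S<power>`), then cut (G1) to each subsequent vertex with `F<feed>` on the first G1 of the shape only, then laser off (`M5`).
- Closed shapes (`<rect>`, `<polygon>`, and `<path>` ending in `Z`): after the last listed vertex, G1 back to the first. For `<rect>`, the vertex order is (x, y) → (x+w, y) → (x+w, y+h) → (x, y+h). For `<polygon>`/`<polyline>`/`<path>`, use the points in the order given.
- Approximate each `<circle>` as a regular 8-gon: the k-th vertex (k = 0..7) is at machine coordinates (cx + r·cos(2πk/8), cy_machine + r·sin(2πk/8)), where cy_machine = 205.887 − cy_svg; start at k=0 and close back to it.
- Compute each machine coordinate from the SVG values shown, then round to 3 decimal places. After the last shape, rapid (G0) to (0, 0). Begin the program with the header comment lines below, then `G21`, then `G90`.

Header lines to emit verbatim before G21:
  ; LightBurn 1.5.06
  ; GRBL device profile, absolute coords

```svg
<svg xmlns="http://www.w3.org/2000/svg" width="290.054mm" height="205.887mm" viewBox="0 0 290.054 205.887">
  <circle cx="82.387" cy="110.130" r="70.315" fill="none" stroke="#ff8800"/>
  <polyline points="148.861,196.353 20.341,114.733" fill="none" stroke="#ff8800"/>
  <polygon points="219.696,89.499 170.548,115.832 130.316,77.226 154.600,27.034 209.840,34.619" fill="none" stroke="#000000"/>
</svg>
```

Since the viewBox matches the mm dimensions, user units are millimetres directly. The only transform is the Y-flip y_m = 205.887 − y_svg.

Shape 1 is a circle drawn with `<circle>`. Its stroke #ff8800 means engrave at S322, F2556. After flipping Y the toolpath is (152.702,95.757) → (132.107,145.477) → (82.387,166.072) → (32.667,145.477) → (12.072,95.757) → (32.667,46.037) → (82.387,25.442) → (132.107,46.037) → (152.702,95.757), returning to the start.

Shape 2 is a line segment drawn with `<polyline>`. Its stroke #ff8800 means engrave at S322, F2556. After flipping Y the toolpath is (148.861,9.534) → (20.341,91.154).

Shape 3 is a regular polygon drawn with `<polygon>`. Its stroke #000000 means cut at S741, F1157. After flipping Y the toolpath is (219.696,116.388) → (170.548,90.055) → (130.316,128.661) → (154.600,178.853) → (209.840,171.268) → (219.696,116.388), returning to the start.

; LightBurn 1.5.06
; GRBL device profile, absolute coords
G21
G90
G0 X152.702 Y95.757
M4 S322
G1 X132.107 Y145.477 F2556
G1 X82.387 Y166.072
G1 X32.667 Y145.477
G1 X12.072 Y95.757
G1 X32.667 Y46.037
G1 X82.387 Y25.442
G1 X132.107 Y46.037
G1 X152.702 Y95.757
M5
G0 X148.861 Y9.534
M4 S322
G1 X20.341 Y91.154 F2556
M5
G0 X219.696 Y116.388
M4 S741
G1 X170.548 Y90.055 F1157
G1 X130.316 Y128.661
G1 X154.600 Y178.853
G1 X209.840 Y171.268
G1 X219.696 Y116.388
M5
G0 X0.000 Y0.000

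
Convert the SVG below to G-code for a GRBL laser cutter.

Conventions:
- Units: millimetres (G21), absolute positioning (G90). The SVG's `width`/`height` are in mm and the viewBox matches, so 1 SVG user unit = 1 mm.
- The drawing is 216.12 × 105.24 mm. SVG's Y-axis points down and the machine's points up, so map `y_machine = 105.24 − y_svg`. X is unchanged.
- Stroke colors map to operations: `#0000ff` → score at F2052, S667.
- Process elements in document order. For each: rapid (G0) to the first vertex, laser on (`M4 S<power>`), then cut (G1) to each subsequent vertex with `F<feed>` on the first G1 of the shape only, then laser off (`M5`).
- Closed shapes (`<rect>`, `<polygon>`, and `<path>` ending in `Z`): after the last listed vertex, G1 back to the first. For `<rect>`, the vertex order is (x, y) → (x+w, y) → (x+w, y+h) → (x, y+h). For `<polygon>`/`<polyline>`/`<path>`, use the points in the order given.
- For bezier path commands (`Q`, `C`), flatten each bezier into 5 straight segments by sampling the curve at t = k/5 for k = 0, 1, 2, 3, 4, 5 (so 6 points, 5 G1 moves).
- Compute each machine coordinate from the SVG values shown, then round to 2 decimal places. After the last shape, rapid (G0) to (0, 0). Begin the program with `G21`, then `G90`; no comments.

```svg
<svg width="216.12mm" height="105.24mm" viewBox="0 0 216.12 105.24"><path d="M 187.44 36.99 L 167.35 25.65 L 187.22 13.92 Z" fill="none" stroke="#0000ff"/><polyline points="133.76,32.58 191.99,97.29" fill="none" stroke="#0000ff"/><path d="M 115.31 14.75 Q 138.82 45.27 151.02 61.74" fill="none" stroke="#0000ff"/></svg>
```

G21
G90
G0 X187.44 Y68.25
M4 S667
G1 X167.35 Y79.59 F2052
G1 X187.22 Y91.32
G1 X187.44 Y68.25
M5
G0 X133.76 Y72.66
M4 S667
G1 X191.99 Y7.95 F2052
M5
G0 X115.31 Y90.49
M4 S667
G1 X124.26 Y78.84 F2052
G1 X132.31 Y68.32
G1 X139.45 Y58.92
G1 X145.69 Y50.65
G1 X151.02 Y43.50
M5
G0 X0.00 Y0.00

viewBox `0 0 216.12 105.24` with mm width/height → 1 unit = 1 mm. Flip: y_m = 105.24 − y_svg.

**Shape 1** — `<path>` regular polygon, stroke `#0000ff` → score (S667, F2052). Machine vertices: (187.44,68.25) → (167.35,79.59) → (187.22,91.32) → (187.44,68.25). Closed: final G1 returns to the first vertex.

**Shape 2** — `<polyline>` line segment, stroke `#0000ff` → score (S667, F2052). Machine vertices: (133.76,72.66) → (191.99,7.95). Open path.

**Shape 3** — `<path>` quadratic bezier, stroke `#0000ff` → score (S667, F2052). Control points (SVG): P0=(115.31,14.75), P1=(138.82,45.27), P2=(151.02,61.74); sampled at t=k/5. Machine vertices: (115.31,90.49) → (124.26,78.84) → (132.31,68.32) → (139.45,58.92) → (145.69,50.65) → (151.02,43.50). Open path.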